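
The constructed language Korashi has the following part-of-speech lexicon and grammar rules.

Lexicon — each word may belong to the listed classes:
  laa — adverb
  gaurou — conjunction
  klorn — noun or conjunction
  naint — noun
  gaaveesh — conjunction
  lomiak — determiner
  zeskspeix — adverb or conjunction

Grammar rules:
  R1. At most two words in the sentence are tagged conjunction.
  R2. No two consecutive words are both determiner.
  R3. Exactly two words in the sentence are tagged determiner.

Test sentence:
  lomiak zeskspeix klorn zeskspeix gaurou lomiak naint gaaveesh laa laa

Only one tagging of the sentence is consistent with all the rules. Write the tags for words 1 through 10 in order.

Candidates per position — 1:lomiak {determiner}; 2:zeskspeix {adverb,conjunction}; 3:klorn {noun,conjunction}; 4:zeskspeix {adverb,conjunction}; 5:gaurou {conjunction}; 6:lomiak {determiner}; 7:naint {noun}; 8:gaaveesh {conjunction}; 9:laa {adverb}; 10:laa {adverb}.
Position 2: conjunction is ruled out by rule 1; that leaves adverb.
Position 3: conjunction is ruled out by rule 1; that leaves noun.
Position 4: conjunction is ruled out by rule 1; that leaves adverb.
The only consistent sequence is: determiner adverb noun adverb conjunction determiner noun conjunction adverb adverb.
Check: rule 1 holds; rule 2 holds; rule 3 holds.

determiner adverb noun adverb conjunction determiner noun conjunction adverb adverb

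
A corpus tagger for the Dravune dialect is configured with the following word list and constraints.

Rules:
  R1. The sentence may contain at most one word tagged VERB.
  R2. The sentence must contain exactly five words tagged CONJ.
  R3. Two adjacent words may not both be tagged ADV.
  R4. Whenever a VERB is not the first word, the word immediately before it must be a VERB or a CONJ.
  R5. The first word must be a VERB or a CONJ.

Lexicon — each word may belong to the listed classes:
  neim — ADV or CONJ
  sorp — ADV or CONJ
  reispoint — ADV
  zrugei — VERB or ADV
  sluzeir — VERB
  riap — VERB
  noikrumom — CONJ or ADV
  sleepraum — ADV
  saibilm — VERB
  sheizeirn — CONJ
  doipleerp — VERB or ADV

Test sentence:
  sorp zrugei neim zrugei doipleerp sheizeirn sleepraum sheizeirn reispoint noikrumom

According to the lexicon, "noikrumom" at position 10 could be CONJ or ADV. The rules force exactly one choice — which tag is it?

Candidates per position — 1:sorp {ADV,CONJ}; 2:zrugei {VERB,ADV}; 3:neim {ADV,CONJ}; 4:zrugei {VERB,ADV}; 5:doipleerp {VERB,ADV}; 6:sheizeirn {CONJ}; 7:sleepraum {ADV}; 8:sheizeirn {CONJ}; 9:reispoint {ADV}; 10:noikrumom {CONJ,ADV}.
At position 1, choosing ADV makes rule 2 impossible to satisfy; hence CONJ.
At position 3, choosing ADV makes rule 2 impossible to satisfy; hence CONJ.
At position 10, choosing ADV makes rule 2 impossible to satisfy; hence CONJ.
The remaining ambiguous positions (2, 4, 5) are resolved jointly — only one combination satisfies every rule.
The only consistent sequence is: CONJ ADV CONJ VERB ADV CONJ ADV CONJ ADV CONJ.
Rule-by-rule: rule 1 ok; rule 2 ok; rule 3 ok; rule 4 ok; rule 5 ok.

CONJ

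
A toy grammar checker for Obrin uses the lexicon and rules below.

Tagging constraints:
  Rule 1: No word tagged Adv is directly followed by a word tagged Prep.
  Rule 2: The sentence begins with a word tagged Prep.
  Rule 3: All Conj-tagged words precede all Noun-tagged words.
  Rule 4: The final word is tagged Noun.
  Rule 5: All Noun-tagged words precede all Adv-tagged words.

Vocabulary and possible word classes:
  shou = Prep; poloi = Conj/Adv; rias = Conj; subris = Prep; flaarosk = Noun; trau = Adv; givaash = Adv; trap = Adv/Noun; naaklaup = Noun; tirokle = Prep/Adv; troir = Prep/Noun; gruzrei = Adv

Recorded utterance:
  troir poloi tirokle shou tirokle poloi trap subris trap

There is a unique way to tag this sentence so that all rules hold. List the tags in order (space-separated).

Prep Conj Prep Prep Prep Conj Noun Prep Noun

Candidates per position — 1:troir {Prep,Noun}; 2:poloi {Conj,Adv}; 3:tirokle {Prep,Adv}; 4:shou {Prep}; 5:tirokle {Prep,Adv}; 6:poloi {Conj,Adv}; 7:trap {Adv,Noun}; 8:subris {Prep}; 9:trap {Adv,Noun}.
Position 1: tagging it Noun would leave rule 2 unsatisfiable, so it must be Prep.
Position 2: tagging it Adv would leave rule 1 unsatisfiable, so it must be Conj.
Position 3: tagging it Adv would leave rule 1 unsatisfiable, so it must be Prep.
Position 7: tagging it Adv would leave rule 1 unsatisfiable, so it must be Noun.
Position 9: tagging it Adv would leave rule 4 unsatisfiable, so it must be Noun.
Position 5: tagging it Adv would leave rule 5 unsatisfiable, so it must be Prep.
Position 6: tagging it Adv would leave rule 5 unsatisfiable, so it must be Conj.
The only consistent sequence is: Prep Conj Prep Prep Prep Conj Noun Prep Noun.
Rule-by-rule: rule 1 ok; rule 2 ok; rule 3 ok; rule 4 ok; rule 5 ok.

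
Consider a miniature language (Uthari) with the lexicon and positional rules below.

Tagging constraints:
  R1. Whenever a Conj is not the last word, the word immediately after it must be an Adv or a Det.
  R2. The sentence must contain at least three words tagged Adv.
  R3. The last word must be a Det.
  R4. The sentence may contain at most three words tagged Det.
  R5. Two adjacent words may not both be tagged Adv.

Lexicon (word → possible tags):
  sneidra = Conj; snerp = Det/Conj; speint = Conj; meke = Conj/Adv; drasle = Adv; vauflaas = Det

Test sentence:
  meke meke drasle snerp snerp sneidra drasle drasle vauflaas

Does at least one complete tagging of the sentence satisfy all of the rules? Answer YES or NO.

NO

Candidates per position — 1:meke {Conj,Adv}; 2:meke {Conj,Adv}; 3:drasle {Adv}; 4:snerp {Det,Conj}; 5:snerp {Det,Conj}; 6:sneidra {Conj}; 7:drasle {Adv}; 8:drasle {Adv}; 9:vauflaas {Det}.
Rule 5 cannot be satisfied by any choice of tags from the lexicon.
So there is no consistent tagging.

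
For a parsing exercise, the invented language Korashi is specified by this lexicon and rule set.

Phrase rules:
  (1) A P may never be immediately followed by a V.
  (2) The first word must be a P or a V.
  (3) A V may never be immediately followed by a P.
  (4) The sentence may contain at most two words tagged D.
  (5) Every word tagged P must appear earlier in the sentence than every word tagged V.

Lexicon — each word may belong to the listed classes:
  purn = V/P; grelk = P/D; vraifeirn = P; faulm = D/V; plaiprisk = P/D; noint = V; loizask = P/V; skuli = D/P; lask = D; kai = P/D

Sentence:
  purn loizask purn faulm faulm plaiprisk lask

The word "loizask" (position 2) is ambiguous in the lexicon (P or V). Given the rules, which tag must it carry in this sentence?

V

Candidates per position — 1:purn {V,P}; 2:loizask {P,V}; 3:purn {V,P}; 4:faulm {D,V}; 5:faulm {D,V}; 6:plaiprisk {P,D}; 7:lask {D}.
Position 2: the remaining choice is settled jointly with positions 1, 3, 4, 5, 6 — only V at position 2 is part of a tagging that satisfies every rule.
That leaves exactly one tagging: V V V V V D D.
Checking: rule 1 ✓; rule 2 ✓; rule 3 ✓; rule 4 ✓; rule 5 ✓.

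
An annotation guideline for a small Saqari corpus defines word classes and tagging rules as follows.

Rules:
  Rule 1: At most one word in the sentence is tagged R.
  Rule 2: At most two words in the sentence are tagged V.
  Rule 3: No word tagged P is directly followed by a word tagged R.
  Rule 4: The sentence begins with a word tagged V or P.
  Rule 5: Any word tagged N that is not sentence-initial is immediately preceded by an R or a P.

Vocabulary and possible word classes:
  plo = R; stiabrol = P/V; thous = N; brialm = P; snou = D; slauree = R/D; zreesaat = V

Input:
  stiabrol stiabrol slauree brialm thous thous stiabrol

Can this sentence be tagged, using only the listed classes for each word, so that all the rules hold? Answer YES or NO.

NO

Candidates per position — 1:stiabrol {P,V}; 2:stiabrol {P,V}; 3:slauree {R,D}; 4:brialm {P}; 5:thous {N}; 6:thous {N}; 7:stiabrol {P,V}.
Rule 5 cannot be satisfied by any choice of tags from the lexicon.
So there is no consistent tagging.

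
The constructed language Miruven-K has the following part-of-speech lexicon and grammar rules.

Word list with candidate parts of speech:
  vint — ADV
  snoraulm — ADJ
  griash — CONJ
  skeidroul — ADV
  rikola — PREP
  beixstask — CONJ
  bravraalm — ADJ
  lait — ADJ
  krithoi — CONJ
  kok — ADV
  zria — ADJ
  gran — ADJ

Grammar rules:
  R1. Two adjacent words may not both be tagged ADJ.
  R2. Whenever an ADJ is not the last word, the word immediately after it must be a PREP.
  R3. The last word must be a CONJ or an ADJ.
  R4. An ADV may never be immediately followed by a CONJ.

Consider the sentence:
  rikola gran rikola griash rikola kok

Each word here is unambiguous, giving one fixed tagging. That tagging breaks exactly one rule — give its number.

3

Fixed tagging: PREP ADJ PREP CONJ PREP ADV.
Rule check: R1 holds, R2 holds, R3 violated, R4 holds.
Only rule 3 fails.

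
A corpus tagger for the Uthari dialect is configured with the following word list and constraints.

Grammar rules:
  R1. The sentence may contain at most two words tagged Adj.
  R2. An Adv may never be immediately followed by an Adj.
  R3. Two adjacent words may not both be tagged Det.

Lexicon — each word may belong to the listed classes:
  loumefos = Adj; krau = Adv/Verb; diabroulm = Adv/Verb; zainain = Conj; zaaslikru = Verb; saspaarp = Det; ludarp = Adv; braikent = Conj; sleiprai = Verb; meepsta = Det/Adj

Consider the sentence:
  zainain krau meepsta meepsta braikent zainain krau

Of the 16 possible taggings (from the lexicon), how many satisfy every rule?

8

Candidates per position — 1:zainain {Conj}; 2:krau {Adv,Verb}; 3:meepsta {Det,Adj}; 4:meepsta {Det,Adj}; 5:braikent {Conj}; 6:zainain {Conj}; 7:krau {Adv,Verb}.
There are 16 candidate sequences in total.
Checking each against the rules leaves 8 sequences.
Count = 8.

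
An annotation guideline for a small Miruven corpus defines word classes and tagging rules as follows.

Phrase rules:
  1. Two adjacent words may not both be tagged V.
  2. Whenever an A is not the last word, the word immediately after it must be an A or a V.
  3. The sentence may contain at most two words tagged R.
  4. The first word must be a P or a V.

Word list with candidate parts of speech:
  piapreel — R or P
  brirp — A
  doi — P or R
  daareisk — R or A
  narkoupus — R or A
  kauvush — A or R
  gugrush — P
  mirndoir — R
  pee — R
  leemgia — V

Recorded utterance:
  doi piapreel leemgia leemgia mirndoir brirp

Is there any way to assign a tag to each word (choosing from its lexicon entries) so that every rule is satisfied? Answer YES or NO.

Candidates per position — 1:doi {P,R}; 2:piapreel {R,P}; 3:leemgia {V}; 4:leemgia {V}; 5:mirndoir {R}; 6:brirp {A}.
Rule 1 cannot be satisfied by any choice of tags from the lexicon.
So there is no consistent tagging.

NO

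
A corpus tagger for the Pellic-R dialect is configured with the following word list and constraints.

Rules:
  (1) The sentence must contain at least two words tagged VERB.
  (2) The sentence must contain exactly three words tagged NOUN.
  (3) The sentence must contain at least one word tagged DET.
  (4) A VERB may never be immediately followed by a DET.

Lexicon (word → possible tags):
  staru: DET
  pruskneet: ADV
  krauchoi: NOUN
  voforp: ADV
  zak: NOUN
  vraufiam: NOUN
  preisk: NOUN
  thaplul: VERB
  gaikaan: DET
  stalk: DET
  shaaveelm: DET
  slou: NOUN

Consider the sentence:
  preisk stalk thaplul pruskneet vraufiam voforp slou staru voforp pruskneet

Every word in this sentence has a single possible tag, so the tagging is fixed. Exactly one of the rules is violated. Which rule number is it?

1

Fixed tagging: NOUN DET VERB ADV NOUN ADV NOUN DET ADV ADV.
Rule check: R1 fails, R2 ok, R3 ok, R4 ok.
Only rule 1 fails.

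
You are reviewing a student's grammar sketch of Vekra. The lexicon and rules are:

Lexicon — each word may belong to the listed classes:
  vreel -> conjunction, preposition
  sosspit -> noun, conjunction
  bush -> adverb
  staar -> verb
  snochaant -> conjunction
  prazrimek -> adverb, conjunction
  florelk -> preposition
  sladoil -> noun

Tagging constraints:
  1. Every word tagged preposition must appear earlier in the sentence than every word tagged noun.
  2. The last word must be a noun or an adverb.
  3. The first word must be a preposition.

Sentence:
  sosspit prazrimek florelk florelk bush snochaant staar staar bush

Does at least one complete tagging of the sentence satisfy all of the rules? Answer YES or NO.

Candidates per position — 1:sosspit {noun,conjunction}; 2:prazrimek {adverb,conjunction}; 3:florelk {preposition}; 4:florelk {preposition}; 5:bush {adverb}; 6:snochaant {conjunction}; 7:staar {verb}; 8:staar {verb}; 9:bush {adverb}.
Rule 3 cannot be satisfied by any choice of tags from the lexicon.
So there is no consistent tagging.

NO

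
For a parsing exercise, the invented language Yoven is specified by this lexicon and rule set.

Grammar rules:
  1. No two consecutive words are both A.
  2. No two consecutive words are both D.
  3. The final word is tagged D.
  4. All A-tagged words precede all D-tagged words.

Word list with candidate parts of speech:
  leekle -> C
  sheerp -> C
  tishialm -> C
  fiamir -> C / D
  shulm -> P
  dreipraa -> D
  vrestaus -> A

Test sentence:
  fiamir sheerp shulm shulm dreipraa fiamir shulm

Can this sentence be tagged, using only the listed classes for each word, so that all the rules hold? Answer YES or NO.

Candidates per position — 1:fiamir {C,D}; 2:sheerp {C}; 3:shulm {P}; 4:shulm {P}; 5:dreipraa {D}; 6:fiamir {C,D}; 7:shulm {P}.
Rule 3 cannot be satisfied by any choice of tags from the lexicon.
So there is no consistent tagging.

NO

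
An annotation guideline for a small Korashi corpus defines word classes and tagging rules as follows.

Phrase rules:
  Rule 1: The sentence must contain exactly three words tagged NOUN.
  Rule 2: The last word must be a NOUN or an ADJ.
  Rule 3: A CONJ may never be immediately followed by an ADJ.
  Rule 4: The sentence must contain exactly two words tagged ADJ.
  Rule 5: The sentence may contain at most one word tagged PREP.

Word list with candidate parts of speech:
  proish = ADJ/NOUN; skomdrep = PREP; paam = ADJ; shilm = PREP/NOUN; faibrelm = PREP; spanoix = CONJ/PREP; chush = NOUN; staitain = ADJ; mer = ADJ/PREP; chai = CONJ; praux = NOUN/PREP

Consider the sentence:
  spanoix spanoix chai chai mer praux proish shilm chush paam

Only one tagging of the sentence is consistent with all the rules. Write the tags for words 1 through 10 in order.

CONJ CONJ CONJ CONJ PREP NOUN ADJ NOUN NOUN ADJ

Candidates per position — 1:spanoix {CONJ,PREP}; 2:spanoix {CONJ,PREP}; 3:chai {CONJ}; 4:chai {CONJ}; 5:mer {ADJ,PREP}; 6:praux {NOUN,PREP}; 7:proish {ADJ,NOUN}; 8:shilm {PREP,NOUN}; 9:chush {NOUN}; 10:paam {ADJ}.
Position 5: ADJ is ruled out by rule 3; that leaves PREP.
Position 6: PREP is ruled out by rule 5; that leaves NOUN.
Position 7: NOUN is ruled out by rule 4; that leaves ADJ.
Position 8: PREP is ruled out by rule 1; that leaves NOUN.
Position 1: PREP is ruled out by rule 5; that leaves CONJ.
Position 2: PREP is ruled out by rule 5; that leaves CONJ.
That leaves exactly one tagging: CONJ CONJ CONJ CONJ PREP NOUN ADJ NOUN NOUN ADJ.
Check: rule 1 ✓; rule 2 ✓; rule 3 ✓; rule 4 ✓; rule 5 ✓.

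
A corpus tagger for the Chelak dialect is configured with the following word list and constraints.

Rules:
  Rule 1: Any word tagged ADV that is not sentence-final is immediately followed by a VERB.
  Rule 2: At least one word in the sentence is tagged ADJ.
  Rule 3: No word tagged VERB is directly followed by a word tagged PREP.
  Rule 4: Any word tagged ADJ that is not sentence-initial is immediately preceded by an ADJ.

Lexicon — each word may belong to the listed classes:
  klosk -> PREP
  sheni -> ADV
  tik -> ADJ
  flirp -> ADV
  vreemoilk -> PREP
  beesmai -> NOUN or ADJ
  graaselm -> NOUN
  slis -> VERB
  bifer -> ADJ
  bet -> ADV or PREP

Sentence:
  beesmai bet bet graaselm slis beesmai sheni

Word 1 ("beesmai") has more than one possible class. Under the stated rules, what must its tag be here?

Candidates per position — 1:beesmai {NOUN,ADJ}; 2:bet {ADV,PREP}; 3:bet {ADV,PREP}; 4:graaselm {NOUN}; 5:slis {VERB}; 6:beesmai {NOUN,ADJ}; 7:sheni {ADV}.
Position 2: ADV is ruled out by rule 1; that leaves PREP.
Position 3: ADV is ruled out by rule 1; that leaves PREP.
Position 6: ADJ is ruled out by rule 4; that leaves NOUN.
Position 1: NOUN is ruled out by rule 2; that leaves ADJ.
The unique satisfying tagging is: ADJ PREP PREP NOUN VERB NOUN ADV.
Rule-by-rule: rule 1 ✓; rule 2 ✓; rule 3 ✓; rule 4 ✓.

ADJ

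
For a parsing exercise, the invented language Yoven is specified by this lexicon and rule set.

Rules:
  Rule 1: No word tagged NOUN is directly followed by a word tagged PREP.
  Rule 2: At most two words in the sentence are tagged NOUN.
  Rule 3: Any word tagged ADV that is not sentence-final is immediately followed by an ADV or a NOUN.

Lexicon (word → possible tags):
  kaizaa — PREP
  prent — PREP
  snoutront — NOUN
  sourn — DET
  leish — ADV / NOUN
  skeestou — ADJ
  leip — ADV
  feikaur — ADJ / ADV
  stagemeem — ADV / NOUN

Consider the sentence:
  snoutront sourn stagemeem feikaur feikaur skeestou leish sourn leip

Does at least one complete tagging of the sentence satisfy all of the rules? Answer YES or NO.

Candidates per position — 1:snoutront {NOUN}; 2:sourn {DET}; 3:stagemeem {ADV,NOUN}; 4:feikaur {ADJ,ADV}; 5:feikaur {ADJ,ADV}; 6:skeestou {ADJ}; 7:leish {ADV,NOUN}; 8:sourn {DET}; 9:leip {ADV}.
Every candidate sequence violates at least one rule; no consistent tagging exists.

NO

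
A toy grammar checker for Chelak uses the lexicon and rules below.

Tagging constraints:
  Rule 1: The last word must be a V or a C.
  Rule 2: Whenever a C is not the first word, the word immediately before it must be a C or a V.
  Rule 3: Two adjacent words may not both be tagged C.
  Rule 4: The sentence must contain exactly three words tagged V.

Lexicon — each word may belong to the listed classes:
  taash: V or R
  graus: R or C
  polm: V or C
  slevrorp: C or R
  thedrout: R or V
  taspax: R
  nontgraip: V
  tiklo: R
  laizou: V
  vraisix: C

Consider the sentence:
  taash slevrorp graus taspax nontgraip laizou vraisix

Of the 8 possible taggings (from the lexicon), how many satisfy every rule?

Candidates per position — 1:taash {V,R}; 2:slevrorp {C,R}; 3:graus {R,C}; 4:taspax {R}; 5:nontgraip {V}; 6:laizou {V}; 7:vraisix {C}.
There are 8 candidate sequences in total.
The sequences that satisfy every rule: V C R R V V C; V R R R V V C.
Count = 2.

2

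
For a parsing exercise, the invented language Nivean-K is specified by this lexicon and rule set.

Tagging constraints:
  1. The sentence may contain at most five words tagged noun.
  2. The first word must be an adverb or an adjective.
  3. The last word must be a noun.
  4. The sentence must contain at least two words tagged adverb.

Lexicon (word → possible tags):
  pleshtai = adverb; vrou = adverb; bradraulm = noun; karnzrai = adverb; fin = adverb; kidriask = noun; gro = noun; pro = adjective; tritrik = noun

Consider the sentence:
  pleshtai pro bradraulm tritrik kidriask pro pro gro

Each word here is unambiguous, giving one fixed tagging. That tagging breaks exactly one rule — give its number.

4

Fixed tagging: adverb adjective noun noun noun adjective adjective noun.
Applying the rules: R1 ok, R2 ok, R3 ok, R4 fails.
Only rule 4 fails.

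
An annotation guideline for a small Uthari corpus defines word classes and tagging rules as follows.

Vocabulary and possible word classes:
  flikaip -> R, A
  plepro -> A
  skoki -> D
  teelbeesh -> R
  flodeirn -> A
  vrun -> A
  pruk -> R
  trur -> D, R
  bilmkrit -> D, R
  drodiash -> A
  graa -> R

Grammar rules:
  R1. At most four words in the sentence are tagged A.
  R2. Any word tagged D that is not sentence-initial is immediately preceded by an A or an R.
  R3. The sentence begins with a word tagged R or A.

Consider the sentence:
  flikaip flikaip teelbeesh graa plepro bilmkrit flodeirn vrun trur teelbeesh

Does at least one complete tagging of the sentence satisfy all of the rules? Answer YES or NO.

YES

Candidates per position — 1:flikaip {R,A}; 2:flikaip {R,A}; 3:teelbeesh {R}; 4:graa {R}; 5:plepro {A}; 6:bilmkrit {D,R}; 7:flodeirn {A}; 8:vrun {A}; 9:trur {D,R}; 10:teelbeesh {R}.
One satisfying assignment: R R R R A R A A R R.
Rule-by-rule: rule 1 holds; rule 2 holds; rule 3 holds.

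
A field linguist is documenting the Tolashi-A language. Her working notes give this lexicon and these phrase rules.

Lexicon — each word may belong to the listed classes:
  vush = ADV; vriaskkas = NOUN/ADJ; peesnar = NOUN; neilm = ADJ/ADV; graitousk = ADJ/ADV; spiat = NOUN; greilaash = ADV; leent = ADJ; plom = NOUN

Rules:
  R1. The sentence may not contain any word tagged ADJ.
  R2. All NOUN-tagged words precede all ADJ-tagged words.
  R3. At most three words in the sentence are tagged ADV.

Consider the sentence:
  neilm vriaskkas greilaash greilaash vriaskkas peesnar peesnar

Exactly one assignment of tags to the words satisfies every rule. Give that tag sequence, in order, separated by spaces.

ADV NOUN ADV ADV NOUN NOUN NOUN

Candidates per position — 1:neilm {ADJ,ADV}; 2:vriaskkas {NOUN,ADJ}; 3:greilaash {ADV}; 4:greilaash {ADV}; 5:vriaskkas {NOUN,ADJ}; 6:peesnar {NOUN}; 7:peesnar {NOUN}.
Word 1 cannot be ADJ — rule 1 would then fail for every completion. It is ADV.
Word 2 cannot be ADJ — rule 1 would then fail for every completion. It is NOUN.
Word 5 cannot be ADJ — rule 1 would then fail for every completion. It is NOUN.
That leaves exactly one tagging: ADV NOUN ADV ADV NOUN NOUN NOUN.
Check: rule 1 satisfied; rule 2 satisfied; rule 3 satisfied.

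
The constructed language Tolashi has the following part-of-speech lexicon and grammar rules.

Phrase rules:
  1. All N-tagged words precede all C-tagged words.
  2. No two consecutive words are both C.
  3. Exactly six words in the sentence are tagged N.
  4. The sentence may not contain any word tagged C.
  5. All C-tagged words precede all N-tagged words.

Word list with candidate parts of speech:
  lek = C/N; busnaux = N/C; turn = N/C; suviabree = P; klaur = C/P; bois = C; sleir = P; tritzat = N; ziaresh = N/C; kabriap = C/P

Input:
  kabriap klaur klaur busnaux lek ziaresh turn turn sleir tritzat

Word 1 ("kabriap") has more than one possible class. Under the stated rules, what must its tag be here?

Candidates per position — 1:kabriap {C,P}; 2:klaur {C,P}; 3:klaur {C,P}; 4:busnaux {N,C}; 5:lek {C,N}; 6:ziaresh {N,C}; 7:turn {N,C}; 8:turn {N,C}; 9:sleir {P}; 10:tritzat {N}.
If word 1 were C, no tagging could satisfy rule 1; so word 1 is P.
If word 2 were C, no tagging could satisfy rule 1; so word 2 is P.
If word 3 were C, no tagging could satisfy rule 1; so word 3 is P.
If word 4 were C, no tagging could satisfy rule 1; so word 4 is N.
If word 5 were C, no tagging could satisfy rule 1; so word 5 is N.
If word 6 were C, no tagging could satisfy rule 1; so word 6 is N.
If word 7 were C, no tagging could satisfy rule 1; so word 7 is N.
If word 8 were C, no tagging could satisfy rule 1; so word 8 is N.
That leaves exactly one tagging: P P P N N N N N P N.
Check: rule 1 ✓; rule 2 ✓; rule 3 ✓; rule 4 ✓; rule 5 ✓.

P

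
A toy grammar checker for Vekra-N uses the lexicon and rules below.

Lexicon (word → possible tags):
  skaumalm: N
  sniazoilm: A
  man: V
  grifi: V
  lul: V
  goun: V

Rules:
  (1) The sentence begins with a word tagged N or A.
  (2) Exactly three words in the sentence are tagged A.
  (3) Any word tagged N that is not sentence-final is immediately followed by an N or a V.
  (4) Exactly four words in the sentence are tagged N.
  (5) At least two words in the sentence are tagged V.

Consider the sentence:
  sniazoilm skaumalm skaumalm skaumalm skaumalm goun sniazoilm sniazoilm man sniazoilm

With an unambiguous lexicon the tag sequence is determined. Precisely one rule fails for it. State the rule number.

2

Fixed tagging: A N N N N V A A V A.
Rule check: R1 pass, R2 fail, R3 pass, R4 pass, R5 pass.
Only rule 2 fails.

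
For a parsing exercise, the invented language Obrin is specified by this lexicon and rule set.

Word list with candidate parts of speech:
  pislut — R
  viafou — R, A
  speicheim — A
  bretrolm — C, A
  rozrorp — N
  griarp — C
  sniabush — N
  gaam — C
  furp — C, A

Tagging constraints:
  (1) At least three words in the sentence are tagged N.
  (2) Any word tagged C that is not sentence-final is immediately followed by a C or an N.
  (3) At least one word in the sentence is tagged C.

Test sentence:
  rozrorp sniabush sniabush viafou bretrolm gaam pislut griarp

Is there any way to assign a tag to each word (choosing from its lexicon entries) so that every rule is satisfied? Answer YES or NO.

Candidates per position — 1:rozrorp {N}; 2:sniabush {N}; 3:sniabush {N}; 4:viafou {R,A}; 5:bretrolm {C,A}; 6:gaam {C}; 7:pislut {R}; 8:griarp {C}.
Rule 2 cannot be satisfied by any choice of tags from the lexicon.
So there is no consistent tagging.

NO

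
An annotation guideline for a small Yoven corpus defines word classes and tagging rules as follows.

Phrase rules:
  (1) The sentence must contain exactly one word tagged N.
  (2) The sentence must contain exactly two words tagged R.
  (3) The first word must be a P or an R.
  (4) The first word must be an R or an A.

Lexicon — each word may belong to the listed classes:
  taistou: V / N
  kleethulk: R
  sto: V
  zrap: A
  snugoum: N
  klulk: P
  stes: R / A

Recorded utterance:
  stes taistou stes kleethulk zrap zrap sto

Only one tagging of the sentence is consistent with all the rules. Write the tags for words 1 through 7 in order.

R N A R A A V

Candidates per position — 1:stes {R,A}; 2:taistou {V,N}; 3:stes {R,A}; 4:kleethulk {R}; 5:zrap {A}; 6:zrap {A}; 7:sto {V}.
If word 1 were A, no tagging could satisfy rule 3; so word 1 is R.
If word 2 were V, no tagging could satisfy rule 1; so word 2 is N.
If word 3 were R, no tagging could satisfy rule 2; so word 3 is A.
So the tagging must be: R N A R A A V.
Checking: rule 1 ok; rule 2 ok; rule 3 ok; rule 4 ok.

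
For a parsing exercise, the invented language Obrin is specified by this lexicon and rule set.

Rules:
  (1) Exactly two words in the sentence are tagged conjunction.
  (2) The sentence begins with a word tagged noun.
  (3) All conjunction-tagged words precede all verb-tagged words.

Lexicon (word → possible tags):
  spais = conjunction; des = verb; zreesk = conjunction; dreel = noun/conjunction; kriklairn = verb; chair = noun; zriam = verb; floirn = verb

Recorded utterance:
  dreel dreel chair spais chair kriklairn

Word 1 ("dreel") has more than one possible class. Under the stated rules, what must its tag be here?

Candidates per position — 1:dreel {noun,conjunction}; 2:dreel {noun,conjunction}; 3:chair {noun}; 4:spais {conjunction}; 5:chair {noun}; 6:kriklairn {verb}.
If word 1 were conjunction, no tagging could satisfy rule 2; so word 1 is noun.
If word 2 were noun, no tagging could satisfy rule 1; so word 2 is conjunction.
The unique satisfying tagging is: noun conjunction noun conjunction noun verb.
Checking: rule 1 ✓; rule 2 ✓; rule 3 ✓.

noun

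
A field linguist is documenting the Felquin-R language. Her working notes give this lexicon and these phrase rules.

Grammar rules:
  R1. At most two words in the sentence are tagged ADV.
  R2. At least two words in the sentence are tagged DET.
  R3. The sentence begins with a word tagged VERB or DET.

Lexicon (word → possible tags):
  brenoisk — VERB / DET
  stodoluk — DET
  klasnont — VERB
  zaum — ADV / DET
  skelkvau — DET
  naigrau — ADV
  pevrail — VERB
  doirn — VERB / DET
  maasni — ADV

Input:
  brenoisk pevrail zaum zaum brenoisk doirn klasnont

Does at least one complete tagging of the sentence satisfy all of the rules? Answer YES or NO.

YES

Candidates per position — 1:brenoisk {VERB,DET}; 2:pevrail {VERB}; 3:zaum {ADV,DET}; 4:zaum {ADV,DET}; 5:brenoisk {VERB,DET}; 6:doirn {VERB,DET}; 7:klasnont {VERB}.
One satisfying assignment: DET VERB DET ADV VERB VERB VERB.
Check: rule 1 holds; rule 2 holds; rule 3 holds.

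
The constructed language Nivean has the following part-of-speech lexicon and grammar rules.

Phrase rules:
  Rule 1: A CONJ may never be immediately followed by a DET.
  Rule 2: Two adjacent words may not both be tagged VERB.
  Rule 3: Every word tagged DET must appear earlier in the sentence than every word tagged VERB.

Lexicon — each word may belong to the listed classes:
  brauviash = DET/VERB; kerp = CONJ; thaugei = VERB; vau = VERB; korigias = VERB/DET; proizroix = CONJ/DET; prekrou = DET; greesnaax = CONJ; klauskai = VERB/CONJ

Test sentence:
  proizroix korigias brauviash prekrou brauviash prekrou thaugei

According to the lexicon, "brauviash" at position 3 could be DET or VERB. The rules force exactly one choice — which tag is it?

Candidates per position — 1:proizroix {CONJ,DET}; 2:korigias {VERB,DET}; 3:brauviash {DET,VERB}; 4:prekrou {DET}; 5:brauviash {DET,VERB}; 6:prekrou {DET}; 7:thaugei {VERB}.
At position 2, choosing VERB makes rule 3 impossible to satisfy; hence DET.
At position 3, choosing VERB makes rule 3 impossible to satisfy; hence DET.
At position 5, choosing VERB makes rule 3 impossible to satisfy; hence DET.
At position 1, choosing CONJ makes rule 1 impossible to satisfy; hence DET.
The only consistent sequence is: DET DET DET DET DET DET VERB.
Check: rule 1 ✓; rule 2 ✓; rule 3 ✓.

DET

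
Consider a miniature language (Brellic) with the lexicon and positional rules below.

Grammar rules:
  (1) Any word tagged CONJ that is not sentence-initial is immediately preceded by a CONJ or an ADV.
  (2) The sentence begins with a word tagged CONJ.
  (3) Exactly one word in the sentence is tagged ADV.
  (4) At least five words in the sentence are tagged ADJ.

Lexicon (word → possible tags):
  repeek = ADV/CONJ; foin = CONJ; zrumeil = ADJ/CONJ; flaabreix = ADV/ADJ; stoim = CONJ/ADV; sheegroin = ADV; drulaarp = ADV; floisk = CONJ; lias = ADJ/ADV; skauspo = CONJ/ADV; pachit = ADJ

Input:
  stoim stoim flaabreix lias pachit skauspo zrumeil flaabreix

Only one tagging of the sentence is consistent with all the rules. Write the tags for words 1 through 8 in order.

Candidates per position — 1:stoim {CONJ,ADV}; 2:stoim {CONJ,ADV}; 3:flaabreix {ADV,ADJ}; 4:lias {ADJ,ADV}; 5:pachit {ADJ}; 6:skauspo {CONJ,ADV}; 7:zrumeil {ADJ,CONJ}; 8:flaabreix {ADV,ADJ}.
Position 1: tagging it ADV would leave rule 2 unsatisfiable, so it must be CONJ.
Position 3: tagging it ADV would leave rule 4 unsatisfiable, so it must be ADJ.
Position 4: tagging it ADV would leave rule 4 unsatisfiable, so it must be ADJ.
Position 6: tagging it CONJ would leave rule 1 unsatisfiable, so it must be ADV.
Position 7: tagging it CONJ would leave rule 4 unsatisfiable, so it must be ADJ.
Position 8: tagging it ADV would leave rule 3 unsatisfiable, so it must be ADJ.
Position 2: tagging it ADV would leave rule 3 unsatisfiable, so it must be CONJ.
The unique satisfying tagging is: CONJ CONJ ADJ ADJ ADJ ADV ADJ ADJ.
Verifying each rule — rule 1 ✓; rule 2 ✓; rule 3 ✓; rule 4 ✓.

CONJ CONJ ADJ ADJ ADJ ADV ADJ ADJ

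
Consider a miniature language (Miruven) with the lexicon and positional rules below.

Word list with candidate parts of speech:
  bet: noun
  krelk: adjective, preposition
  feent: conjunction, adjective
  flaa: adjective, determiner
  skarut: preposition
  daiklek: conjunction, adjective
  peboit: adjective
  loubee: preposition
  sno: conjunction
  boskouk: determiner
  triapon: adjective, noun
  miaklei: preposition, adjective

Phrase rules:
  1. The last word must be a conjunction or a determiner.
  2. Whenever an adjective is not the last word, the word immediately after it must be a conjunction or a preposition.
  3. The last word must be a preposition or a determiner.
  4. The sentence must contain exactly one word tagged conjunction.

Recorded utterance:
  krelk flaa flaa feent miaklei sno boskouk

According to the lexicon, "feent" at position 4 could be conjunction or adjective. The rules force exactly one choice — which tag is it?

Candidates per position — 1:krelk {adjective,preposition}; 2:flaa {adjective,determiner}; 3:flaa {adjective,determiner}; 4:feent {conjunction,adjective}; 5:miaklei {preposition,adjective}; 6:sno {conjunction}; 7:boskouk {determiner}.
At position 1, choosing adjective makes rule 2 impossible to satisfy; hence preposition.
At position 2, choosing adjective makes rule 2 impossible to satisfy; hence determiner.
At position 4, choosing conjunction makes rule 4 impossible to satisfy; hence adjective.
At position 5, choosing adjective makes rule 2 impossible to satisfy; hence preposition.
At position 3, choosing adjective makes rule 2 impossible to satisfy; hence determiner.
The unique satisfying tagging is: preposition determiner determiner adjective preposition conjunction determiner.
Checking: rule 1 satisfied; rule 2 satisfied; rule 3 satisfied; rule 4 satisfied.

adjective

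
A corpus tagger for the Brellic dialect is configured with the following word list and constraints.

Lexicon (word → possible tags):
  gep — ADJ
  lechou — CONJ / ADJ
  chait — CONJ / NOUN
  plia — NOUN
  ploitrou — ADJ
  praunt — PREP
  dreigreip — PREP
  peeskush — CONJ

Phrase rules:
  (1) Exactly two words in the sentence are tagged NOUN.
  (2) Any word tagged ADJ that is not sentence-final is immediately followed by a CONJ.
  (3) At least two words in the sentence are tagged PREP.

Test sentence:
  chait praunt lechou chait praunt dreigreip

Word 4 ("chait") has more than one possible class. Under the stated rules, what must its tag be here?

NOUN

Candidates per position — 1:chait {CONJ,NOUN}; 2:praunt {PREP}; 3:lechou {CONJ,ADJ}; 4:chait {CONJ,NOUN}; 5:praunt {PREP}; 6:dreigreip {PREP}.
Position 1: CONJ is ruled out by rule 1; that leaves NOUN.
Position 4: CONJ is ruled out by rule 1; that leaves NOUN.
Position 3: ADJ is ruled out by rule 2; that leaves CONJ.
The unique satisfying tagging is: NOUN PREP CONJ NOUN PREP PREP.
Checking: rule 1 ok; rule 2 ok; rule 3 ok.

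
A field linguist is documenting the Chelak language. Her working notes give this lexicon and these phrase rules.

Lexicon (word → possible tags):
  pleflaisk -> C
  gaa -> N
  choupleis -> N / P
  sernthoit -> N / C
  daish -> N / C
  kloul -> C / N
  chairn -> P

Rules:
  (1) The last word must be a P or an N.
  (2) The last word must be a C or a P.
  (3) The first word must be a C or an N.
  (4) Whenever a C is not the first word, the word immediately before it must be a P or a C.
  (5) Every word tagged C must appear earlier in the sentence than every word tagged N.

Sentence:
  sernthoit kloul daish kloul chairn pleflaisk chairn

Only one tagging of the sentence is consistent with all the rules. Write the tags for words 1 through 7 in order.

Candidates per position — 1:sernthoit {N,C}; 2:kloul {C,N}; 3:daish {N,C}; 4:kloul {C,N}; 5:chairn {P}; 6:pleflaisk {C}; 7:chairn {P}.
Position 1: tagging it N would leave rule 5 unsatisfiable, so it must be C.
Position 2: tagging it N would leave rule 5 unsatisfiable, so it must be C.
Position 3: tagging it N would leave rule 5 unsatisfiable, so it must be C.
Position 4: tagging it N would leave rule 5 unsatisfiable, so it must be C.
So the tagging must be: C C C C P C P.
Verifying each rule — rule 1 satisfied; rule 2 satisfied; rule 3 satisfied; rule 4 satisfied; rule 5 satisfied.

C C C C P C P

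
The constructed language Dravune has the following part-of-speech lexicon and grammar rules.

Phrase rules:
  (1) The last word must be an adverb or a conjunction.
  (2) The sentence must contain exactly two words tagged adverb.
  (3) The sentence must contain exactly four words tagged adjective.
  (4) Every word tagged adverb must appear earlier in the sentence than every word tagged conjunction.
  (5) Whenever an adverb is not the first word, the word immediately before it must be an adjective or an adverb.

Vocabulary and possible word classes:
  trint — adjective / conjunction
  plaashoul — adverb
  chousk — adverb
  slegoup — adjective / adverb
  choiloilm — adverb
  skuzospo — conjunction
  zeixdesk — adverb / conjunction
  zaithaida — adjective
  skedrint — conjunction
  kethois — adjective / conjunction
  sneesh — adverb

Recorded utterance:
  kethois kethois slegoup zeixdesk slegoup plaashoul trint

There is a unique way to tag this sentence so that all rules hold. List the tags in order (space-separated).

adjective adjective adjective adverb adjective adverb conjunction

Candidates per position — 1:kethois {adjective,conjunction}; 2:kethois {adjective,conjunction}; 3:slegoup {adjective,adverb}; 4:zeixdesk {adverb,conjunction}; 5:slegoup {adjective,adverb}; 6:plaashoul {adverb}; 7:trint {adjective,conjunction}.
Position 1: tagging it conjunction would leave rule 4 unsatisfiable, so it must be adjective.
Position 2: tagging it conjunction would leave rule 4 unsatisfiable, so it must be adjective.
Position 4: tagging it conjunction would leave rule 4 unsatisfiable, so it must be adverb.
Position 5: tagging it adverb would leave rule 2 unsatisfiable, so it must be adjective.
Position 7: tagging it adjective would leave rule 1 unsatisfiable, so it must be conjunction.
Position 3: tagging it adverb would leave rule 2 unsatisfiable, so it must be adjective.
The unique satisfying tagging is: adjective adjective adjective adverb adjective adverb conjunction.
Check: rule 1 holds; rule 2 holds; rule 3 holds; rule 4 holds; rule 5 holds.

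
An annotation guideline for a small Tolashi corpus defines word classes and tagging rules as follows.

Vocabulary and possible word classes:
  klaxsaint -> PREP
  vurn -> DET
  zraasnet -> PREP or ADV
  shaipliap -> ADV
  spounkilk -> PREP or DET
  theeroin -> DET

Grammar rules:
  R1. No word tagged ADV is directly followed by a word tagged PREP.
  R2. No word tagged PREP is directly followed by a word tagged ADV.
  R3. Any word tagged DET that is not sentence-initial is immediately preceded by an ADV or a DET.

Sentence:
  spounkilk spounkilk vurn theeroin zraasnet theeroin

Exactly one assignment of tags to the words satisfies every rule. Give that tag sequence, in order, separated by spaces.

DET DET DET DET ADV DET

Candidates per position — 1:spounkilk {PREP,DET}; 2:spounkilk {PREP,DET}; 3:vurn {DET}; 4:theeroin {DET}; 5:zraasnet {PREP,ADV}; 6:theeroin {DET}.
Position 1: tagging it PREP would leave rule 3 unsatisfiable, so it must be DET.
Position 2: tagging it PREP would leave rule 3 unsatisfiable, so it must be DET.
Position 5: tagging it PREP would leave rule 3 unsatisfiable, so it must be ADV.
That leaves exactly one tagging: DET DET DET DET ADV DET.
Rule-by-rule: rule 1 holds; rule 2 holds; rule 3 holds.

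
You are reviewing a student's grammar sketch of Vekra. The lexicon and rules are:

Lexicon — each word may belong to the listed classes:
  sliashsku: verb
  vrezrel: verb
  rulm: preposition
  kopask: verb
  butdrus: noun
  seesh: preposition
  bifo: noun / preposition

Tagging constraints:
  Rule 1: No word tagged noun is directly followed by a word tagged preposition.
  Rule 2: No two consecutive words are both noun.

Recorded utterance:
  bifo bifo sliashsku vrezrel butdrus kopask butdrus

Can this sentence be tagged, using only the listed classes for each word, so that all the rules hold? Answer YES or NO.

Candidates per position — 1:bifo {noun,preposition}; 2:bifo {noun,preposition}; 3:sliashsku {verb}; 4:vrezrel {verb}; 5:butdrus {noun}; 6:kopask {verb}; 7:butdrus {noun}.
One satisfying assignment: preposition preposition verb verb noun verb noun.
Verifying each rule — rule 1 holds; rule 2 holds.

YES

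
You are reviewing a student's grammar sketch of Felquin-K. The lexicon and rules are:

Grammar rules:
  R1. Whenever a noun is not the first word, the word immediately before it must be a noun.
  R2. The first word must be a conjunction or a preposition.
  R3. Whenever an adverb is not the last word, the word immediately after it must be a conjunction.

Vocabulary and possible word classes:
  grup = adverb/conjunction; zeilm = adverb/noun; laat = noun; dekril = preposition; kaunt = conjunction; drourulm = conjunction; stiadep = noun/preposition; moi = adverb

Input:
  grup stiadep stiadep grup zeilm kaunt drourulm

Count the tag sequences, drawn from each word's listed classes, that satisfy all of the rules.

1

Candidates per position — 1:grup {adverb,conjunction}; 2:stiadep {noun,preposition}; 3:stiadep {noun,preposition}; 4:grup {adverb,conjunction}; 5:zeilm {adverb,noun}; 6:kaunt {conjunction}; 7:drourulm {conjunction}.
There are 32 candidate sequences in total.
The sequences that satisfy every rule: conjunction preposition preposition conjunction adverb conjunction conjunction.
Count = 1.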